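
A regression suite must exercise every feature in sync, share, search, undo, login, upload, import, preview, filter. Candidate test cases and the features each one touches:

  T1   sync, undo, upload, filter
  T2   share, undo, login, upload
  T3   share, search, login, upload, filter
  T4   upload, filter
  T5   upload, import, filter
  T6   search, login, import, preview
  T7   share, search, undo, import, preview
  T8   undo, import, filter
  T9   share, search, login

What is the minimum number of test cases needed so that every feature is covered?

T1, T2, T6 together cover {sync, share, search, undo, login, upload, import, preview, filter} — every feature.
No 2 of the 9 test cases cover everything (all 36 pairs fall short), so 3 is minimum.

3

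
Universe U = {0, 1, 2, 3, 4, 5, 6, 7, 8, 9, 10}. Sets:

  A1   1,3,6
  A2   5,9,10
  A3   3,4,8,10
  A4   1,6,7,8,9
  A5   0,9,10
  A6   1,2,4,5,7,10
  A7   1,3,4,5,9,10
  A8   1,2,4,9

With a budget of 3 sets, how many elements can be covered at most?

10

Choosing A1, A4, A6 covers {1, 2, 3, 4, 5, 6, 7, 8, 9, 10} — 10 elements.
No choice of 3 sets does better; here 0 is left uncovered.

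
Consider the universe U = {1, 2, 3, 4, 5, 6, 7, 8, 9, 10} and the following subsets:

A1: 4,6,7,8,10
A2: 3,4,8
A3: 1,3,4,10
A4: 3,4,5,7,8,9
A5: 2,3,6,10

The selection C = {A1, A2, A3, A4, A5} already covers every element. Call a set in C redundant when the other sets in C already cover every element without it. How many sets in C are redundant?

2

Drop A1: the rest still cover every element — redundant.
Drop A2: the rest still cover every element — redundant.
Drop A3: 1 uncovered — not redundant.
Drop A4: 5, 9 uncovered — not redundant.
Drop A5: 2 uncovered — not redundant.
2 redundant: A1, A2.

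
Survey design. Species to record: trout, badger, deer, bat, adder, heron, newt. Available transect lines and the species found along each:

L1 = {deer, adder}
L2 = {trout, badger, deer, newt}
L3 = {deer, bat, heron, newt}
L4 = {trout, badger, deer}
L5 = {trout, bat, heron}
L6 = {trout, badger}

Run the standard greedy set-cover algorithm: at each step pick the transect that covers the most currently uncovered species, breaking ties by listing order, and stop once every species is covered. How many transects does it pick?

Pick 1: L2 covers 4 new species (trout, badger, deer, newt).
Pick 2: L3 covers 2 new species (bat, heron).
Pick 3: L1 covers 1 new species (adder).
Greedy uses 3 transects.

3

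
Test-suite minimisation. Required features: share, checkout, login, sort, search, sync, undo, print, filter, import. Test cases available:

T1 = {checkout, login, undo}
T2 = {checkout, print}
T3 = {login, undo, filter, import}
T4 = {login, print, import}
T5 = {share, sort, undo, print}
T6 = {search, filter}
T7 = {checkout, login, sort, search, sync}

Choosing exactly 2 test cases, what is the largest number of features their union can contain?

8

Choosing T3, T7 covers {checkout, login, sort, search, sync, undo, filter, import} — 8 features.
No choice of 2 test cases does better; here share, print are left uncovered.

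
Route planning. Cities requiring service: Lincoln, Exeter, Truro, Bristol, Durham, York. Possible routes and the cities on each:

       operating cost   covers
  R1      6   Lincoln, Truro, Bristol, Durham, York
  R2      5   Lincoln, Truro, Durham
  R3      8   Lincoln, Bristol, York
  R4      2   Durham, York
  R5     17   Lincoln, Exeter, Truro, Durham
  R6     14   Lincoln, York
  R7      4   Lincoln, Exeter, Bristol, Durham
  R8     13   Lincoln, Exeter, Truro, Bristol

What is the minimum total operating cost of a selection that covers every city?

R1, R7 cover every city at operating cost 6 + 4 = 10.
Any cover uses at least 2 routes; among all covering selections none totals below 10.
Greedy by coverage-per-operating cost would pick R4, R7, R2 for 11 — worse than the optimum 10.

10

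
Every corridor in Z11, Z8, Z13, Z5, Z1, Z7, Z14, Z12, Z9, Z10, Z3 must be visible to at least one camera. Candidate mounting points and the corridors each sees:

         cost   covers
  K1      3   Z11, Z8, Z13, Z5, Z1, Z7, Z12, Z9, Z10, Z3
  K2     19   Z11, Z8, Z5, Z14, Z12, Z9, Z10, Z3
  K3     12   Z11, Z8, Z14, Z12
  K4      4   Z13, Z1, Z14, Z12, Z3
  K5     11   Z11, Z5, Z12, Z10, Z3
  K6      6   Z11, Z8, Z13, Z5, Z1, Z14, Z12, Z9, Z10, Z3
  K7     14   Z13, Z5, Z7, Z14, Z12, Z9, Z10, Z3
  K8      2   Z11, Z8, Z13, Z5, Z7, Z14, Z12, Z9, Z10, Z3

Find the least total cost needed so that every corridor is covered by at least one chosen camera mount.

5

K1, K8 cover every corridor at cost 3 + 2 = 5.
Any cover uses at least 2 camera mounts; among all covering selections none totals below 5.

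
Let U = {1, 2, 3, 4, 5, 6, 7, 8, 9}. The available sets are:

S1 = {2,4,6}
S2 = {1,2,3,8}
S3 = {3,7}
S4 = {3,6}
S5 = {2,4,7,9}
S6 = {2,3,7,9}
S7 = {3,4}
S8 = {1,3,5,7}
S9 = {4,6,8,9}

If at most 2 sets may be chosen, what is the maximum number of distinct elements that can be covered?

Choosing S8, S9 covers {1, 3, 4, 5, 6, 7, 8, 9} — 8 elements.
No choice of 2 sets does better; here 2 is left uncovered.

8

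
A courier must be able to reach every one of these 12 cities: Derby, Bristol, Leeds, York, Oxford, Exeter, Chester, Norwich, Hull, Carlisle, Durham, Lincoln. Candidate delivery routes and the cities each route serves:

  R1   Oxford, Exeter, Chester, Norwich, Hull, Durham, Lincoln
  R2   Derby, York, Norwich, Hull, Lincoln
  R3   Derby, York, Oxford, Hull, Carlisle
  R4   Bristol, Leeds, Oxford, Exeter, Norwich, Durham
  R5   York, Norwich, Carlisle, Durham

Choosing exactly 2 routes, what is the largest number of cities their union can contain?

Choosing R1, R3 covers {Derby, York, Oxford, Exeter, Chester, Norwich, Hull, Carlisle, Durham, Lincoln} — 10 cities.
No choice of 2 routes does better; here Bristol, Leeds are left uncovered.

10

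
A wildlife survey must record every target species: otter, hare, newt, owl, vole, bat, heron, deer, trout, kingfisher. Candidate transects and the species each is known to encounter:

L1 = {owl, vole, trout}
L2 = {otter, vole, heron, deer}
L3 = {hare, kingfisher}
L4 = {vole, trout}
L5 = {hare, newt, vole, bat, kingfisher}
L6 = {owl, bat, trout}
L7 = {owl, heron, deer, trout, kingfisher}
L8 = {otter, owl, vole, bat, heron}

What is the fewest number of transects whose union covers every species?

3

L1, L2, L5 together cover {otter, hare, newt, owl, vole, bat, heron, deer, trout, kingfisher} — every species.
No 2 of the 8 transects cover everything (all 28 pairs fall short), so 3 is minimum.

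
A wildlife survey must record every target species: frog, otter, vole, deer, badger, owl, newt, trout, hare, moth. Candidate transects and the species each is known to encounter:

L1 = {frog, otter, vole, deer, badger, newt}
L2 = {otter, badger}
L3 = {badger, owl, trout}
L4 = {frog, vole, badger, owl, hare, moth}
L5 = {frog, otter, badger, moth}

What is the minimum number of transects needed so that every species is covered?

L1, L3, L4 together cover {frog, otter, vole, deer, badger, owl, newt, trout, hare, moth} — every species.
No 2 of the 5 transects cover everything (all 10 pairs fall short), so 3 is minimum.

3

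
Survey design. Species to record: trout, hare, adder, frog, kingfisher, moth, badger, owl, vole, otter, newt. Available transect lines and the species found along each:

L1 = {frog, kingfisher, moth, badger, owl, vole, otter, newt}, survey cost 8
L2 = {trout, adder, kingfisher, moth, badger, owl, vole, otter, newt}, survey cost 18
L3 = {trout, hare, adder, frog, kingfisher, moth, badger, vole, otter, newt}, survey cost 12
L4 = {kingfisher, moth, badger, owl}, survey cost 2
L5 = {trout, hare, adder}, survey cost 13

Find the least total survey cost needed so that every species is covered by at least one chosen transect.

14

L3, L4 cover every species at survey cost 12 + 2 = 14.
Any cover uses at least 2 transects; among all covering selections none totals below 14.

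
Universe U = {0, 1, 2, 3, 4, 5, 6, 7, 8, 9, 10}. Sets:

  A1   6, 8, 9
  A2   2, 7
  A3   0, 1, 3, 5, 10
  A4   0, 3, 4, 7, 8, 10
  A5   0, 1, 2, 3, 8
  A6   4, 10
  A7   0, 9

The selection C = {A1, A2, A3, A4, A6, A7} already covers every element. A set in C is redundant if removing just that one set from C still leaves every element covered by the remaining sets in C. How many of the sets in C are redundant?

3

Drop A1: 6 uncovered — not redundant.
Drop A2: 2 uncovered — not redundant.
Drop A3: 1, 5 uncovered — not redundant.
Drop A4: the rest still cover every element — redundant.
Drop A6: the rest still cover every element — redundant.
Drop A7: the rest still cover every element — redundant.
3 redundant: A4, A6, A7.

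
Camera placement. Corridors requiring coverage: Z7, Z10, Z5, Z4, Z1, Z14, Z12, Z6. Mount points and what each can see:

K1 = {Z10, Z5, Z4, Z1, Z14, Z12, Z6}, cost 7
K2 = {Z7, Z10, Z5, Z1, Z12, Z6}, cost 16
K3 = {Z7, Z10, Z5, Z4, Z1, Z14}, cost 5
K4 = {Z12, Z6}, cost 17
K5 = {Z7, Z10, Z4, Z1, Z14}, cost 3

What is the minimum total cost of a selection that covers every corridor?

10

K1, K5 cover every corridor at cost 7 + 3 = 10.
Any cover uses at least 2 camera mounts; among all covering selections none totals below 10.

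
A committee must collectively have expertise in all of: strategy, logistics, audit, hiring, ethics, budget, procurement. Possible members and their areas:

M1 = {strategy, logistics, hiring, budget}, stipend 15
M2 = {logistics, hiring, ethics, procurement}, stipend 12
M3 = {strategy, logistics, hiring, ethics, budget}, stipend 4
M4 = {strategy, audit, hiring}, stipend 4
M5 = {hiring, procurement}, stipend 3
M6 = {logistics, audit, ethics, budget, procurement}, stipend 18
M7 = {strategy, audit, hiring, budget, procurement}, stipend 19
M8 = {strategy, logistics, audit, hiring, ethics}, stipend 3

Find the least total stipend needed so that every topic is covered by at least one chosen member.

10

M3, M5, M8 cover every topic at stipend 4 + 3 + 3 = 10.
Any cover uses at least 2 members; among all covering selections none totals below 10.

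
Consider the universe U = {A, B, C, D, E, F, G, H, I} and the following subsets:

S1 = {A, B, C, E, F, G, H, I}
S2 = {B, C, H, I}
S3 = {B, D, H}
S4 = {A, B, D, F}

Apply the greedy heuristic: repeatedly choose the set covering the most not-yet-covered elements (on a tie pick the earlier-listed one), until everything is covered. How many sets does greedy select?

Pick 1: S1 covers 8 new elements (A, B, C, E, F, G, H, I).
Pick 2: S3 covers 1 new elements (D).
Greedy uses 2 sets.

2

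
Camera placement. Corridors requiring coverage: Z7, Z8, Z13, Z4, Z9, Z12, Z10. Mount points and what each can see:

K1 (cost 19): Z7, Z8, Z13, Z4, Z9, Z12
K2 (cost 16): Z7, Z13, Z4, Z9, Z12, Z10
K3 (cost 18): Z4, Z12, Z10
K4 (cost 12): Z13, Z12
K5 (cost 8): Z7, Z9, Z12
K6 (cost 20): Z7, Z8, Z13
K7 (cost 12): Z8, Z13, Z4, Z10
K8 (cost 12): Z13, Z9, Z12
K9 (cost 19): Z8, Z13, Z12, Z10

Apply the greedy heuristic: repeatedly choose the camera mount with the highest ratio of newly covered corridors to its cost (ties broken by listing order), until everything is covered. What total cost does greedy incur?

Pick 1: K2 adds 6 new (Z7, Z13, Z4, Z9, Z12, Z10) at cost 16 (ratio 6/16).
Pick 2: K7 adds 1 new (Z8) at cost 12 (ratio 1/12).
Greedy total cost: 16 + 12 = 28. (The true optimum is 20, so greedy overshoots here.)

28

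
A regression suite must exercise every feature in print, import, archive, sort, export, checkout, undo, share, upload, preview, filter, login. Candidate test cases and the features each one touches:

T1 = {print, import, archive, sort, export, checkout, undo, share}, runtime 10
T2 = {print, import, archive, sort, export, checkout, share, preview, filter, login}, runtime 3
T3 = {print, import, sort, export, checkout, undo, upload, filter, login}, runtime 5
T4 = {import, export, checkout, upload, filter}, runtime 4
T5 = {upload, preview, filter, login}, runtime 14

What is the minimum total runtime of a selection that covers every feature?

T2, T3 cover every feature at runtime 3 + 5 = 8.
Any cover uses at least 2 test cases; among all covering selections none totals below 8.

8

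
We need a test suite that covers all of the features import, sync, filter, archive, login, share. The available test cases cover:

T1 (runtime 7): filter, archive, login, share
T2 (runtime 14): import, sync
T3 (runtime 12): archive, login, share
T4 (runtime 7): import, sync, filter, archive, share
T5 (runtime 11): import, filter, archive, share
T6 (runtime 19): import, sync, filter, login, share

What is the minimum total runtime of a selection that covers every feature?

14

T1, T4 cover every feature at runtime 7 + 7 = 14.
Any cover uses at least 2 test cases; among all covering selections none totals below 14.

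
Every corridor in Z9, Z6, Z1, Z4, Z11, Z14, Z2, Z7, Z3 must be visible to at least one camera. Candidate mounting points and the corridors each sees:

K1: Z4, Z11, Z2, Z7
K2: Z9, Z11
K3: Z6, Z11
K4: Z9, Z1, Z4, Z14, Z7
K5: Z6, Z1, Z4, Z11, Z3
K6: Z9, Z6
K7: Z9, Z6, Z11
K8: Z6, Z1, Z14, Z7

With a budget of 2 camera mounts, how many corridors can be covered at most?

8

Choosing K4, K5 covers {Z9, Z6, Z1, Z4, Z11, Z14, Z7, Z3} — 8 corridors.
No choice of 2 camera mounts does better; here Z2 is left uncovered.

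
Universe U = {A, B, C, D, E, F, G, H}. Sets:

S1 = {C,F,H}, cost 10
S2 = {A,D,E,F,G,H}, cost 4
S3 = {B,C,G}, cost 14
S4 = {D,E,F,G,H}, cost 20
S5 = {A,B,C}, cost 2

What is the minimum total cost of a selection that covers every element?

S2, S5 cover every element at cost 4 + 2 = 6.
Any cover uses at least 2 sets; among all covering selections none totals below 6.

6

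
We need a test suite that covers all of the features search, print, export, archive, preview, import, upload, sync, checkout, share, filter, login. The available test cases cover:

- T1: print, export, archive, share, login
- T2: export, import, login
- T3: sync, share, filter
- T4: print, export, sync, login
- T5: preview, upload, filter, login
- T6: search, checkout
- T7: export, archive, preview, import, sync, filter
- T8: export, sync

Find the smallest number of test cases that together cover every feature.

T1, T5, T6, T7 together cover {search, print, export, archive, preview, import, upload, sync, checkout, share, filter, login} — every feature.
No 3 of the 8 test cases cover everything (all 56 triples fall short), so 4 is minimum.

4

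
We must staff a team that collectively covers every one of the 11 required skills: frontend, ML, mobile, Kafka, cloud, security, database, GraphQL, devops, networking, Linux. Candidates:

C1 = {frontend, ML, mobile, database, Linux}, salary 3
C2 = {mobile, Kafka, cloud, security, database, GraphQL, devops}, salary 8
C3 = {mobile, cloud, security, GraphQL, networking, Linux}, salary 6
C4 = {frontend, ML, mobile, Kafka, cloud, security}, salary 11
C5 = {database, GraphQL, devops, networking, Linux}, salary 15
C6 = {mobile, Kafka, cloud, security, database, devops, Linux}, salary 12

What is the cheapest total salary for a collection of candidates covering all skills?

17

C1, C2, C3 cover every skill at salary 3 + 8 + 6 = 17.
Any cover uses at least 2 candidates; among all covering selections none totals below 17.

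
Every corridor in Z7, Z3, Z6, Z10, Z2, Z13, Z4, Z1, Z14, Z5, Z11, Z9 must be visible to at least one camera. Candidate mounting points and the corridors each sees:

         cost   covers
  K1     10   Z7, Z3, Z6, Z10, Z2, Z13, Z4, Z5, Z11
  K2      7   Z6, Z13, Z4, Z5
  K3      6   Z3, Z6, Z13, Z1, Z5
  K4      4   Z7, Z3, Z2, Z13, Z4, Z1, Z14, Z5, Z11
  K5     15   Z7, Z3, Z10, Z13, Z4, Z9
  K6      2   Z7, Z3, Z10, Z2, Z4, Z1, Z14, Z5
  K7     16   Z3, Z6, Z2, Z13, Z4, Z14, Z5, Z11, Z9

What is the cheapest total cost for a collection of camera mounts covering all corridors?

K6, K7 cover every corridor at cost 2 + 16 = 18.
Any cover uses at least 2 camera mounts; among all covering selections none totals below 18.
Greedy by coverage-per-cost would pick K6, K4, K3, K5 for 27 — worse than the optimum 18.

18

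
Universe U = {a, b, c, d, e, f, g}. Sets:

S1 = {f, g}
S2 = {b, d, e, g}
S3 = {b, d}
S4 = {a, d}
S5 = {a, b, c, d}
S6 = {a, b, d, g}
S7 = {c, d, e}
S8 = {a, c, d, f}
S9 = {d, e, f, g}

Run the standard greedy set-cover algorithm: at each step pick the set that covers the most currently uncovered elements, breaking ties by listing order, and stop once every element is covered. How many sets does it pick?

Pick 1: S2 covers 4 new elements (b, d, e, g).
Pick 2: S8 covers 3 new elements (a, c, f).
Greedy uses 2 sets.

2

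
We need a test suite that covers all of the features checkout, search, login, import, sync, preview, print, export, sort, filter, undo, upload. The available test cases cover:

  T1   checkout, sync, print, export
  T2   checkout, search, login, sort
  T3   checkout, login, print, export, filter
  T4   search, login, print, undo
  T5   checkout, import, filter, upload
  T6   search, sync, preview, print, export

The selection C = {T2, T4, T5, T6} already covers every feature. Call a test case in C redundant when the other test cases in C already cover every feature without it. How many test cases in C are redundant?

Drop T2: sort uncovered — not redundant.
Drop T4: undo uncovered — not redundant.
Drop T5: import, filter, upload uncovered — not redundant.
Drop T6: sync, preview, export uncovered — not redundant.
None of the test cases in C is redundant.

0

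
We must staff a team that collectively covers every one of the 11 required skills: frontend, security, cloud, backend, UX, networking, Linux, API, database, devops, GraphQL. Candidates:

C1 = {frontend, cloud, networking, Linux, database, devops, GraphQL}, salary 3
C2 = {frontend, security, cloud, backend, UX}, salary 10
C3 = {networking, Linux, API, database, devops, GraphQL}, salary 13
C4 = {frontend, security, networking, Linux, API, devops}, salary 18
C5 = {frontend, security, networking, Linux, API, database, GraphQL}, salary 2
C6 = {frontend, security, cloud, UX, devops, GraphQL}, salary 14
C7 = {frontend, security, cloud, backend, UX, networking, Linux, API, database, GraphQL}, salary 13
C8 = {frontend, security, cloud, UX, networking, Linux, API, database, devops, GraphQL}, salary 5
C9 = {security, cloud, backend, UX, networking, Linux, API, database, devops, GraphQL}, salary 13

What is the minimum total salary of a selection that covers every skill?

C2, C8 cover every skill at salary 10 + 5 = 15.
Any cover uses at least 2 candidates; among all covering selections none totals below 15.

15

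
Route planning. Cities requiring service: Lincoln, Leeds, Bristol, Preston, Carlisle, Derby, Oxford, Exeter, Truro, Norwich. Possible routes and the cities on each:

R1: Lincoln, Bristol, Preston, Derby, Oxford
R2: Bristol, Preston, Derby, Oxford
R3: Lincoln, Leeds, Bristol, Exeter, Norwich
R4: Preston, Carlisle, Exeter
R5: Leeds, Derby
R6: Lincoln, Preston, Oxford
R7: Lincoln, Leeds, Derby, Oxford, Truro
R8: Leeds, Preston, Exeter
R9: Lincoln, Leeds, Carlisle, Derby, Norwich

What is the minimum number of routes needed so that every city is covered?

3

R3, R4, R7 together cover {Lincoln, Leeds, Bristol, Preston, Carlisle, Derby, Oxford, Exeter, Truro, Norwich} — every city.
No 2 of the 9 routes cover everything (all 36 pairs fall short), so 3 is minimum.
Greedy (largest uncovered first) would take R1, R3, R4, R7 — 4 routes — but 3 suffice.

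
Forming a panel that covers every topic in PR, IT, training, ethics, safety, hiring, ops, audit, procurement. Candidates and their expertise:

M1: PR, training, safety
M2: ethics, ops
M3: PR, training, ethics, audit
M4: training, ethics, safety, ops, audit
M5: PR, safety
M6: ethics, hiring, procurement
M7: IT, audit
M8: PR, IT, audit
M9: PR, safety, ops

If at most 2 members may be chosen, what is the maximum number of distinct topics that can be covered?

7

Choosing M4, M6 covers {training, ethics, safety, hiring, ops, audit, procurement} — 7 topics.
No choice of 2 members does better; here PR, IT are left uncovered.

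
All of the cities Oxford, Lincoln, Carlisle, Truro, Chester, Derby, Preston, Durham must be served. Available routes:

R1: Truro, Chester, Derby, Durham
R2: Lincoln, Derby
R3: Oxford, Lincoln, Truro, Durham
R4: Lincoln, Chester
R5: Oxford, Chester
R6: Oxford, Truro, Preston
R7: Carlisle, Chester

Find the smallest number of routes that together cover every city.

4

R1, R2, R6, R7 together cover {Oxford, Lincoln, Carlisle, Truro, Chester, Derby, Preston, Durham} — every city.
No 3 of the 7 routes cover everything (all 35 triples fall short), so 4 is minimum.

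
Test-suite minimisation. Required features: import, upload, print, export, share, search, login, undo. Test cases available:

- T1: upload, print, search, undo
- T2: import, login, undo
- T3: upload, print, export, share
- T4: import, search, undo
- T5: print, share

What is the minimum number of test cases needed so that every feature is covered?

3

T1, T2, T3 together cover {import, upload, print, export, share, search, login, undo} — every feature.
No 2 of the 5 test cases cover everything (all 10 pairs fall short), so 3 is minimum.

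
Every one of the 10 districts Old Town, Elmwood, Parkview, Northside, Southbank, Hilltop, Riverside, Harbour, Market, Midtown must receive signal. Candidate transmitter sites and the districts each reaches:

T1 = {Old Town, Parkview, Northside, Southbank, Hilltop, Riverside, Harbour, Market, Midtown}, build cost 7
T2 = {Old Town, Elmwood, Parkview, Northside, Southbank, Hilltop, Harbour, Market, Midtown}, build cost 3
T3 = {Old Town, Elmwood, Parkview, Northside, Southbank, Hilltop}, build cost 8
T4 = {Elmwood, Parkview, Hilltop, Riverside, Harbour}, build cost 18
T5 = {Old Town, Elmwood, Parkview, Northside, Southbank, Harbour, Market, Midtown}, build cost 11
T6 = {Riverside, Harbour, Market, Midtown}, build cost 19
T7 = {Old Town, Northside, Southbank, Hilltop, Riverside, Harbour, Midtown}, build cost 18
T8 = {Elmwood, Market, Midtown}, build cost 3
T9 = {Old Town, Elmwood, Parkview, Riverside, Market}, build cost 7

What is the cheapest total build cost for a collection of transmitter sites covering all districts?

T1, T2 cover every district at build cost 7 + 3 = 10.
Any cover uses at least 2 transmitter sites; among all covering selections none totals below 10.

10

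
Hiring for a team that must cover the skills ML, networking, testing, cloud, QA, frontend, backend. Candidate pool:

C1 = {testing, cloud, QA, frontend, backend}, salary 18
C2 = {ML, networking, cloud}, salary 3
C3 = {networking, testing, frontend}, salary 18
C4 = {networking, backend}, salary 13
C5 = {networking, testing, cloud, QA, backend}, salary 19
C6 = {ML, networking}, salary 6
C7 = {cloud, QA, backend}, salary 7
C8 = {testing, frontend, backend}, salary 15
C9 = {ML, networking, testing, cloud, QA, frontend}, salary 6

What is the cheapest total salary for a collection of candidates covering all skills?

13

C7, C9 cover every skill at salary 7 + 6 = 13.
Any cover uses at least 2 candidates; among all covering selections none totals below 13.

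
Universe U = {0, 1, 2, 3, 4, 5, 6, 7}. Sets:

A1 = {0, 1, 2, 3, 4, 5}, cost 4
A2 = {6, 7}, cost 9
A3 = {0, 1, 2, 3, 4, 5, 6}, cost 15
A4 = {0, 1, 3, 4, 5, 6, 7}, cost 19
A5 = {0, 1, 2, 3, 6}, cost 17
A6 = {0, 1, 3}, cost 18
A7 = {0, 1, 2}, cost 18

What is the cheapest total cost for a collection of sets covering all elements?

A1, A2 cover every element at cost 4 + 9 = 13.
Any cover uses at least 2 sets; among all covering selections none totals below 13.

13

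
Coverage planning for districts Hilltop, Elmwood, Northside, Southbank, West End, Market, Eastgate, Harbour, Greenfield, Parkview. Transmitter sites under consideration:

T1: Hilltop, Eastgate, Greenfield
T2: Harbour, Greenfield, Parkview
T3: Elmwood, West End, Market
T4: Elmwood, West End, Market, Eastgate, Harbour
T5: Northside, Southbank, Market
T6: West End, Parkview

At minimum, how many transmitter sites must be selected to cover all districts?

4

T1, T2, T3, T5 together cover {Hilltop, Elmwood, Northside, Southbank, West End, Market, Eastgate, Harbour, Greenfield, Parkview} — every district.
No 3 of the 6 transmitter sites cover everything (all 20 triples fall short), so 4 is minimum.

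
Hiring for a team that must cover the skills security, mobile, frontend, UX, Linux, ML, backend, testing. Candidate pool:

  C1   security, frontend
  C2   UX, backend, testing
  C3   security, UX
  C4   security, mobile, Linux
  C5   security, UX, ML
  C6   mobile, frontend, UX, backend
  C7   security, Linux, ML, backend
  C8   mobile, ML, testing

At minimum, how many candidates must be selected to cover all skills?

3

C2, C6, C7 together cover {security, mobile, frontend, UX, Linux, ML, backend, testing} — every skill.
No 2 of the 8 candidates cover everything (all 28 pairs fall short), so 3 is minimum.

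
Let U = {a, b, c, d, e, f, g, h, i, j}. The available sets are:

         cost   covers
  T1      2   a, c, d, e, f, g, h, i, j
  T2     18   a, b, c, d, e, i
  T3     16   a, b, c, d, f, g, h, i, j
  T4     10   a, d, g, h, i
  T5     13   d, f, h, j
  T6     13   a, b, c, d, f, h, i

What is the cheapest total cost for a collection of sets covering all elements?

T1, T6 cover every element at cost 2 + 13 = 15.
Any cover uses at least 2 sets; among all covering selections none totals below 15.

15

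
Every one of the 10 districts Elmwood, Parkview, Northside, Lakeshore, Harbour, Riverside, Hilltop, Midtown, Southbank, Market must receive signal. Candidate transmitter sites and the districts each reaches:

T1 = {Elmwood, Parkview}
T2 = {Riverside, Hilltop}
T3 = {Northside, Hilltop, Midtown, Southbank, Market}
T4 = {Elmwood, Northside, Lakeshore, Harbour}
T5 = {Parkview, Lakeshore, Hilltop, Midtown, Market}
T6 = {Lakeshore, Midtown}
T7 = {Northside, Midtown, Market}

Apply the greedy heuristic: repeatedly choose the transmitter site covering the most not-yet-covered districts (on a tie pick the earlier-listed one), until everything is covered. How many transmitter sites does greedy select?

Pick 1: T3 covers 5 new districts (Northside, Hilltop, Midtown, Southbank, Market).
Pick 2: T4 covers 3 new districts (Elmwood, Lakeshore, Harbour).
Pick 3: T1 covers 1 new districts (Parkview).
Pick 4: T2 covers 1 new districts (Riverside).
Greedy uses 4 transmitter sites.

4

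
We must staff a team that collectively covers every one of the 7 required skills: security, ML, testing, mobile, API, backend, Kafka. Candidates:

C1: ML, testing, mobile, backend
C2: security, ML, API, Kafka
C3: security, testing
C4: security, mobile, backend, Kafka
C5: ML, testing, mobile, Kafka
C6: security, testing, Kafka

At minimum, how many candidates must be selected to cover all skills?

2

C1, C2 together cover {security, ML, testing, mobile, API, backend, Kafka} — every skill.
No single candidate contains all 7 skills, so 2 is optimal.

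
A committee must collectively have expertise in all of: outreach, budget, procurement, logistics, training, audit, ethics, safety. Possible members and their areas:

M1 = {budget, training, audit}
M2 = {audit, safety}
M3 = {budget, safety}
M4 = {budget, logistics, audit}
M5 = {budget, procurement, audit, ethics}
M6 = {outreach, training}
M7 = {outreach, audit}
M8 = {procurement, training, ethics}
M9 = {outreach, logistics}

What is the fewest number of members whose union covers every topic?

4

M1, M2, M5, M9 together cover {outreach, budget, procurement, logistics, training, audit, ethics, safety} — every topic.
No 3 of the 9 members cover everything (all 84 triples fall short), so 4 is minimum.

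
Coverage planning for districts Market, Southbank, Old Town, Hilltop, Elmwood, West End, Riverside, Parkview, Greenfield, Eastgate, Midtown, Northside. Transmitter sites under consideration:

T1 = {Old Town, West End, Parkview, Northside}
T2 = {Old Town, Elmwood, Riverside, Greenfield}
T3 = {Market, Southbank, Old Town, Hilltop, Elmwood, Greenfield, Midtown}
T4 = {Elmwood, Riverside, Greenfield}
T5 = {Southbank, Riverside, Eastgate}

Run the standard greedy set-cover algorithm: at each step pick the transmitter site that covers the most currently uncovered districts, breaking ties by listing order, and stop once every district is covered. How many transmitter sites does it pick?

3

Pick 1: T3 covers 7 new districts (Market, Southbank, Old Town, Hilltop, Elmwood, Greenfield, Midtown).
Pick 2: T1 covers 3 new districts (West End, Parkview, Northside).
Pick 3: T5 covers 2 new districts (Riverside, Eastgate).
Greedy uses 3 transmitter sites.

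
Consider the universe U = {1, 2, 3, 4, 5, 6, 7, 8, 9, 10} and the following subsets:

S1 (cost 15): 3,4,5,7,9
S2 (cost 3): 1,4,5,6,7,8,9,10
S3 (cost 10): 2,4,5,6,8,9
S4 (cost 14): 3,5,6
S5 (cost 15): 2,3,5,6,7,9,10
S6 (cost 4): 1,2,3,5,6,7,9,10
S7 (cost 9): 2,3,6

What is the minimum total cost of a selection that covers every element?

7

S2, S6 cover every element at cost 3 + 4 = 7.
Any cover uses at least 2 sets; among all covering selections none totals below 7.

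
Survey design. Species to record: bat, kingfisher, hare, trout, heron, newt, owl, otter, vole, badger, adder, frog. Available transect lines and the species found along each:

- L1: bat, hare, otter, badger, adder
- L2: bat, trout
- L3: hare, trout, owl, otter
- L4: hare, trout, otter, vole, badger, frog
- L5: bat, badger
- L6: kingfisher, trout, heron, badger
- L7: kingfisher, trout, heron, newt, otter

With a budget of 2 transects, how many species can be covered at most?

Choosing L1, L7 covers {bat, kingfisher, hare, trout, heron, newt, otter, badger, adder} — 9 species.
No choice of 2 transects does better; here owl, vole, frog are left uncovered.

9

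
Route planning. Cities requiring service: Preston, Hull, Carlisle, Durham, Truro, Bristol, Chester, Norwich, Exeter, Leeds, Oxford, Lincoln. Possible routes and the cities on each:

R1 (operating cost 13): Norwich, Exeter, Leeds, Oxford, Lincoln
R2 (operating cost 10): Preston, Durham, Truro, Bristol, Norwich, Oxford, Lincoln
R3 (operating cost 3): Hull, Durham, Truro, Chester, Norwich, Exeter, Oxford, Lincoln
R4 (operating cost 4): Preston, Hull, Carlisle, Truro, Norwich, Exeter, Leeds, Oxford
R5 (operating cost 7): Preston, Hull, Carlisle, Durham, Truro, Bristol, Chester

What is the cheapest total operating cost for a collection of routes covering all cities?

R3, R4, R5 cover every city at operating cost 3 + 4 + 7 = 14.
Any cover uses at least 2 routes; among all covering selections none totals below 14.

14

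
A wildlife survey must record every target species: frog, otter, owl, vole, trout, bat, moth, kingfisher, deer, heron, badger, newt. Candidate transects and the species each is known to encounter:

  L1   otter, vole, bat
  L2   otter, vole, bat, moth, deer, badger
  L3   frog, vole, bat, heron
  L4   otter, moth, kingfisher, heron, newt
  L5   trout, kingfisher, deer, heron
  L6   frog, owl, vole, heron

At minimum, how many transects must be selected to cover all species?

4

L2, L4, L5, L6 together cover {frog, otter, owl, vole, trout, bat, moth, kingfisher, deer, heron, badger, newt} — every species.
No 3 of the 6 transects cover everything (all 20 triples fall short), so 4 is minimum.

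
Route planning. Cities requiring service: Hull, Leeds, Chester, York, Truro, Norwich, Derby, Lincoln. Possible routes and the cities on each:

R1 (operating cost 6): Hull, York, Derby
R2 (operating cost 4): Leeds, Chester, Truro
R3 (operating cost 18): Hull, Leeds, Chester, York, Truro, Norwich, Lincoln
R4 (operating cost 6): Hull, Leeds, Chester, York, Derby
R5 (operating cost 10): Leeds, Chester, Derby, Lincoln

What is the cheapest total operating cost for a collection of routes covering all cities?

R1, R3 cover every city at operating cost 6 + 18 = 24.
Any cover uses at least 2 routes; among all covering selections none totals below 24.
Greedy by coverage-per-operating cost would pick R4, R2, R3 for 28 — worse than the optimum 24.

24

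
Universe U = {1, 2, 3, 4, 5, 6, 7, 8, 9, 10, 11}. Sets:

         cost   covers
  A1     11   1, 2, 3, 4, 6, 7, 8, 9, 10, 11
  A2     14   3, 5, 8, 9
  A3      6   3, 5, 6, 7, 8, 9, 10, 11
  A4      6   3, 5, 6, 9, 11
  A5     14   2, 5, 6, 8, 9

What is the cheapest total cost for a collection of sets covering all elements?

A1, A3 cover every element at cost 11 + 6 = 17.
Any cover uses at least 2 sets; among all covering selections none totals below 17.

17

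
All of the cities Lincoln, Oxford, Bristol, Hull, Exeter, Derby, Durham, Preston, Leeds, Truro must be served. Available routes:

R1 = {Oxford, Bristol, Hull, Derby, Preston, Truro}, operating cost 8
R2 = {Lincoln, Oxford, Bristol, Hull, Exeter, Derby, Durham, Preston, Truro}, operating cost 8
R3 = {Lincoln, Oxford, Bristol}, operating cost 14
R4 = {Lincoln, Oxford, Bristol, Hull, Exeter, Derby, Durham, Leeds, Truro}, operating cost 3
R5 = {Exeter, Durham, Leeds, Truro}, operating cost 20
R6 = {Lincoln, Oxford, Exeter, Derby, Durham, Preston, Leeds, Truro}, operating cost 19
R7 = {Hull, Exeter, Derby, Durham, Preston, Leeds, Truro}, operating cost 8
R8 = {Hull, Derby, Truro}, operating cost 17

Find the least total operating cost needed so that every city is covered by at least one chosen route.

11

R1, R4 cover every city at operating cost 8 + 3 = 11.
Any cover uses at least 2 routes; among all covering selections none totals below 11.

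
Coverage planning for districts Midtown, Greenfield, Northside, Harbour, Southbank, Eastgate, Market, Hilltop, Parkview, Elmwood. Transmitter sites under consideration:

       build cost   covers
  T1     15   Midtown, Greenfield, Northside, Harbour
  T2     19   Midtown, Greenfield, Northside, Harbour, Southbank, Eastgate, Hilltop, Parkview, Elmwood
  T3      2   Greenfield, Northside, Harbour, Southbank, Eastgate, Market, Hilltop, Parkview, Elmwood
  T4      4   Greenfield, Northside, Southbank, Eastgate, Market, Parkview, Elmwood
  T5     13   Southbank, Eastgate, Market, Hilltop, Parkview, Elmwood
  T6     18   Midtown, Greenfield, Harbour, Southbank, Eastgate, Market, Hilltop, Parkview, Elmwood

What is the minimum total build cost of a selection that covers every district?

17

T1, T3 cover every district at build cost 15 + 2 = 17.
Any cover uses at least 2 transmitter sites; among all covering selections none totals below 17.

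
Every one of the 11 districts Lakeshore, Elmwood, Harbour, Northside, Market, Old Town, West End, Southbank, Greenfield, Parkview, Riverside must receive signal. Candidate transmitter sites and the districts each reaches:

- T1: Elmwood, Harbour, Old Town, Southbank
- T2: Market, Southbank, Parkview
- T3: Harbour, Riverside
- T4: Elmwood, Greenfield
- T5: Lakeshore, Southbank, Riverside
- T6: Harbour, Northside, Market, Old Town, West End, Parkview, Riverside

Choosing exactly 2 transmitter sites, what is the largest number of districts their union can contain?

9

Choosing T1, T6 covers {Elmwood, Harbour, Northside, Market, Old Town, West End, Southbank, Parkview, Riverside} — 9 districts.
No choice of 2 transmitter sites does better; here Lakeshore, Greenfield are left uncovered.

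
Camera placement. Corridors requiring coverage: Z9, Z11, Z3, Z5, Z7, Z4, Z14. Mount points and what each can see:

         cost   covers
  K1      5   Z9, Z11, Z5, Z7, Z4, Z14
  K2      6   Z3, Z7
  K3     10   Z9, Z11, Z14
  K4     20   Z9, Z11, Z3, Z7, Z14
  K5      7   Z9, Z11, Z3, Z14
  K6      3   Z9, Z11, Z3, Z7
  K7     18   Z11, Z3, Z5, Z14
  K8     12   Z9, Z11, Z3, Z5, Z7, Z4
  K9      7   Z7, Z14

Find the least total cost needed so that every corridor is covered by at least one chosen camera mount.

8

K1, K6 cover every corridor at cost 5 + 3 = 8.
Any cover uses at least 2 camera mounts; among all covering selections none totals below 8.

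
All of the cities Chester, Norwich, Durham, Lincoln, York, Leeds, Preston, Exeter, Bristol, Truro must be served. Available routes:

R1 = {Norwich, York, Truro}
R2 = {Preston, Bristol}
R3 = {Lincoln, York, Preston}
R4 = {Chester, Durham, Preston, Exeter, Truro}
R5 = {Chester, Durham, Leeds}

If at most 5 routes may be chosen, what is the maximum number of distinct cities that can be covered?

10

Choosing R1, R2, R3, R4, R5 covers {Chester, Norwich, Durham, Lincoln, York, Leeds, Preston, Exeter, Bristol, Truro} — 10 cities.
That is all 10 cities.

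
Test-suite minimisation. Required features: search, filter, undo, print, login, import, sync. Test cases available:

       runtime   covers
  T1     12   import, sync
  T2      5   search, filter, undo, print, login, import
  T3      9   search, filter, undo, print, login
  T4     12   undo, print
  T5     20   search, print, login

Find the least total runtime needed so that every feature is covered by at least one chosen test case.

T1, T2 cover every feature at runtime 12 + 5 = 17.
Any cover uses at least 2 test cases; among all covering selections none totals below 17.

17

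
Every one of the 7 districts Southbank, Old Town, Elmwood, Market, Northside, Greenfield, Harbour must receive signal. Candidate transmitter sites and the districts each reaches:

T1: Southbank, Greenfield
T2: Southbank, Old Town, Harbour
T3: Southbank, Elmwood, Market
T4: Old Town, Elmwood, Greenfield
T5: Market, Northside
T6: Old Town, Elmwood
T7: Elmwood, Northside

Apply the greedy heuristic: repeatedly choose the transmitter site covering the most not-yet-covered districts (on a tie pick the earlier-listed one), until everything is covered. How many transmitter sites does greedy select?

Pick 1: T2 covers 3 new districts (Southbank, Old Town, Harbour).
Pick 2: T3 covers 2 new districts (Elmwood, Market).
Pick 3: T1 covers 1 new districts (Greenfield).
Pick 4: T5 covers 1 new districts (Northside).
Greedy uses 4 transmitter sites. (The true minimum is 3.)

4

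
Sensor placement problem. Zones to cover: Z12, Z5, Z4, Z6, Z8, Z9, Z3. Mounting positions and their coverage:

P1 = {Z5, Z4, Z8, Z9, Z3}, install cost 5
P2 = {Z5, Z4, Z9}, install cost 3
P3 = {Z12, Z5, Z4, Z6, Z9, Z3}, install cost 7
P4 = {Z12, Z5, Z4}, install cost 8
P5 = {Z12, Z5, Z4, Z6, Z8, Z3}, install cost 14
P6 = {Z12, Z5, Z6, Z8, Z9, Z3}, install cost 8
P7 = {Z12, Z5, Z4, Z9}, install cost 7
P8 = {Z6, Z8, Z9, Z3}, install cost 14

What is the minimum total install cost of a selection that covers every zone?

11

P2, P6 cover every zone at install cost 3 + 8 = 11.
Any cover uses at least 2 sensor positions; among all covering selections none totals below 11.
Greedy by coverage-per-install cost would pick P1, P3 for 12 — worse than the optimum 11.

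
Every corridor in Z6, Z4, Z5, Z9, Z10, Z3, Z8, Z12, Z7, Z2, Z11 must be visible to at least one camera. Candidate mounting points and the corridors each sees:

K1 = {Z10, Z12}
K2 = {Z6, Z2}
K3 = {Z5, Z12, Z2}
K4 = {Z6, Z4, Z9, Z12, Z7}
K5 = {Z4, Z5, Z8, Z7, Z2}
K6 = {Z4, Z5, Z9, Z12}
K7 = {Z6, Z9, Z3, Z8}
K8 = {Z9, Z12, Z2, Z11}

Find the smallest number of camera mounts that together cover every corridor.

4

K1, K5, K7, K8 together cover {Z6, Z4, Z5, Z9, Z10, Z3, Z8, Z12, Z7, Z2, Z11} — every corridor.
No 3 of the 8 camera mounts cover everything (all 56 triples fall short), so 4 is minimum.
Greedy (largest uncovered first) would take K4, K5, K1, K7, K8 — 5 camera mounts — but 4 suffice.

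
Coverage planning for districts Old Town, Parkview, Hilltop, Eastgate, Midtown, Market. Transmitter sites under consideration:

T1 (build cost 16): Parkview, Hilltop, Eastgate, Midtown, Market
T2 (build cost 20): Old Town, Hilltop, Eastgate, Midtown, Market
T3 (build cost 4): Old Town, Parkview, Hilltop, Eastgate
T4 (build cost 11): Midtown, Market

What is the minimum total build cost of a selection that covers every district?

15

T3, T4 cover every district at build cost 4 + 11 = 15.
Any cover uses at least 2 transmitter sites; among all covering selections none totals below 15.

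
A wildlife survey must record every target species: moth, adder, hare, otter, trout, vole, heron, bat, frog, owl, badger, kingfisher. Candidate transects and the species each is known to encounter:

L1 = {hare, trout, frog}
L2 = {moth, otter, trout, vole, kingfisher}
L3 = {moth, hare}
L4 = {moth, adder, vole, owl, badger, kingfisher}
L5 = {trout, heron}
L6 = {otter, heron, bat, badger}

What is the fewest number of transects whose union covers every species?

L1, L4, L6 together cover {moth, adder, hare, otter, trout, vole, heron, bat, frog, owl, badger, kingfisher} — every species.
No 2 of the 6 transects cover everything (all 15 pairs fall short), so 3 is minimum.

3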